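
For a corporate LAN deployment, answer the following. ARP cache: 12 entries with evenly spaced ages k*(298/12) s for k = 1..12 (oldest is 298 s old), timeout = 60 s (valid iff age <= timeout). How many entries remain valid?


Ages are k * 298/12 s for k = 1..12 (spacing = 24.8333 s).
Entry k is valid iff k * 298/12 <= 60 iff k <= 12 * 60 / 298 = 2.4161
n_valid = floor(2.4161) = 2
(n_stale = 12 - 2 = 10)

2


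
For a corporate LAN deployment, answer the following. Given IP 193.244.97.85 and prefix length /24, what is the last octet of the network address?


Given: IP = 193.244.97.85, prefix = /24
Subnet mask = 255.255.255.0
Last octet of IP: 85
Last octet of mask: 0
Network last octet = 85 AND 0 = 0

0


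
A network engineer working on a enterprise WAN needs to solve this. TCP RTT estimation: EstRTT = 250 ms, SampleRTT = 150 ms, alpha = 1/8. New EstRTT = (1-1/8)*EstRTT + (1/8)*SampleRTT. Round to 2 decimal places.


Given: EstRTT = 250 ms, SampleRTT = 150 ms, alpha = 1/8
New EstRTT = (1 - alpha) * EstRTT + alpha * SampleRTT
(7/8) * 250 = 218.75
(1/8) * 150 = 18.75
New EstRTT = 218.75 + 18.75 = 237.5 ms -> 237.50 ms (2 dp)

237.50


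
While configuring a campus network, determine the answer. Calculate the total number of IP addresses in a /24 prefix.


Given: CIDR prefix /24
Host bits = 32 - 24 = 8
Total addresses = 2^8 = 256

256


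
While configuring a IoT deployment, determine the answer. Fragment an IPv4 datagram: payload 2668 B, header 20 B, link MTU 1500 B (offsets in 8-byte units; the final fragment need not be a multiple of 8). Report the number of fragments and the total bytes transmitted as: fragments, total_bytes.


Max data per non-final fragment = floor((MTU - header)/8)*8 = floor((1500 - 20)/8)*8 = floor(1480/8)*8 = 1480 B
Final fragment needs no 8-byte alignment: it can carry up to MTU - header = 1480 B
Non-final fragments needed = ceil((payload - 1480) / 1480) = ceil(1188/1480) = ceil(0.8027) = 1
Number of fragments = 1 + 1 = 2
Fragment sizes (data): 1 * 1480 B + 1188 B (last, 1188 <= 1480 OK)
Total bytes sent = payload + n_frags * header = 2668 + 2*20 = 2668 + 40 = 2708 B

2, 2708


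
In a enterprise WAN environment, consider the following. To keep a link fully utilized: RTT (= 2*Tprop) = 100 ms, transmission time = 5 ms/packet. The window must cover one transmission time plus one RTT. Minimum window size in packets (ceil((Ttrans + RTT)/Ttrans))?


Given: Ttrans = 5 ms, RTT = 100 ms (= 2 * Tprop, Tprop = 50 ms)
Time until first ACK returns = Ttrans + RTT = 5 + 100 = 105 ms
Need W * Ttrans >= Ttrans + RTT  ->  W >= (Ttrans + RTT) / Ttrans
(Ttrans + RTT) / Ttrans = 105 / 5 = 21
W_min = ceil(21) = 21

21


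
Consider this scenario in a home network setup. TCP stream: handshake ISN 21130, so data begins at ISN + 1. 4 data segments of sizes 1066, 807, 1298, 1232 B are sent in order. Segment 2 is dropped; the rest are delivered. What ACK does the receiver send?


SYN uses sequence number 21130; first data byte = ISN + 1 = 21131.
Segment 1: SEQ = 21131, len = 1066 B, covers [21131, 22196]
Segment 2: SEQ = 22197, len = 807 B, covers [22197, 23003] [LOST]
Segment 3: SEQ = 23004, len = 1298 B, covers [23004, 24301]
Segment 4: SEQ = 24302, len = 1232 B, covers [24302, 25533]
In-order data received: bytes [21131, 22196] (segments 1..1).
Segment 2 missing -> gap begins at byte 22197; later segments buffered out of order.
Cumulative ACK = next expected in-order byte = 21131 + 1066 = 22197

22197


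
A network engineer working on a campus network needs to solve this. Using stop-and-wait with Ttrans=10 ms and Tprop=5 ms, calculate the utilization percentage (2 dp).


Given: Ttrans = 10 ms, Tprop = 5 ms
RTT = 2 * Tprop = 2 * 5 = 10 ms
U = Ttrans / (Ttrans + RTT)
U = 10 / (10 + 10)
U = 10 / 20 = 0.5
U% = 50.00%

50.00


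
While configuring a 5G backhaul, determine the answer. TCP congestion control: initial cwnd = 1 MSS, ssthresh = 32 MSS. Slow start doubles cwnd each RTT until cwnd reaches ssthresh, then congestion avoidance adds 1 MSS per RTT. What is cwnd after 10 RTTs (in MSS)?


RTT 0: cwnd = 1 MSS (initial)
RTT 1: cwnd = 2 MSS (slow start, doubled)
RTT 2: cwnd = 4 MSS (slow start, doubled)
RTT 3: cwnd = 8 MSS (slow start, doubled)
RTT 4: cwnd = 16 MSS (slow start, doubled)
RTT 5: cwnd = 32 MSS (slow start, doubled)
RTT 6: cwnd = 33 MSS (congestion avoidance, +1)
RTT 7: cwnd = 34 MSS (congestion avoidance, +1)
RTT 8: cwnd = 35 MSS (congestion avoidance, +1)
RTT 9: cwnd = 36 MSS (congestion avoidance, +1)
RTT 10: cwnd = 37 MSS (congestion avoidance, +1)

37


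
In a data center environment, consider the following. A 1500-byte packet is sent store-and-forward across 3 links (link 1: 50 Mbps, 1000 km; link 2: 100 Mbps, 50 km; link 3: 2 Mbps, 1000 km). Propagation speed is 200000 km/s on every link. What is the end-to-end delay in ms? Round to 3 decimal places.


Packet = 1500 bytes = 12000 bits. Store-and-forward: sum (t_trans + t_prop) per link.
Link 1: t_trans = 12000/(50*10^6) s = 0.2400 ms; t_prop = 1000/200000 s = 5.0000 ms; subtotal = 5.2400 ms
Link 2: t_trans = 12000/(100*10^6) s = 0.1200 ms; t_prop = 50/200000 s = 0.2500 ms; subtotal = 0.3700 ms
Link 3: t_trans = 12000/(2*10^6) s = 6.0000 ms; t_prop = 1000/200000 s = 5.0000 ms; subtotal = 11.0000 ms
End-to-end = 5.2400 + 0.3700 + 11.0000 = 16.6100 ms -> 16.610 ms (3 dp)

16.610


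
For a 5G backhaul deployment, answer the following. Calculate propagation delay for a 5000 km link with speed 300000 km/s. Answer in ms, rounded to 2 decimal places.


Given: distance = 5000 km, speed = 300000 km/s
Delay = distance / speed = 5000 / 300000 seconds
Delay in ms = 5000 * 1000 / 300000
Delay = 16.6667 ms
Rounded to 2 dp = 16.67 ms

16.67


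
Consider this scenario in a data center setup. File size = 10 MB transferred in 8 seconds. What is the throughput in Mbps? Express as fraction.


Given: file = 10 MB, time = 8 s
File in Mb = 10 * 8 = 80 Mb
Throughput = 80 / 8 Mbps
Throughput = 10 Mbps

10


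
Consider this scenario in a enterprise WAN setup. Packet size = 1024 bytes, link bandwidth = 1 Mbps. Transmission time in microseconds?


Given: packet = 1024 bytes, bandwidth = 1 Mbps
Packet in bits = 1024 * 8 = 8192 bits
Bandwidth = 1 * 10^6 = 1000000 bps
Time = 8192 / 1000000 seconds
Time in us = 8192 * 10^6 / 1000000 = 8192

8192


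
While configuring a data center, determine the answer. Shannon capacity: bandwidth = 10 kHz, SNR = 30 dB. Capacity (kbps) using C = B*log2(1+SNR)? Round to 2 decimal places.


Given: B = 10 kHz, SNR = 30 dB
SNR linear = 10^(30/10) = 1000
1 + SNR = 1001
log2(1001) = 9.9672262588
C = 10 * 1000 * 9.9672262588 = 99672.2626 bps
C = 99.672263 kbps -> 99.67 kbps (2 dp)

99.67


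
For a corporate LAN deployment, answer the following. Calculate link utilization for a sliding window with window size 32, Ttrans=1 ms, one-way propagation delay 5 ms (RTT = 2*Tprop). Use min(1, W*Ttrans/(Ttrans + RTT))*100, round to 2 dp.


Given: W = 32, Ttrans = 1 ms, RTT = 10 ms (= 2 * Tprop, Tprop = 5 ms)
Cycle time = Ttrans + RTT = 1 + 10 = 11 ms (first packet sent until its ACK returns)
W * Ttrans = 32 * 1 = 32 ms of sending per cycle
W * Ttrans / (Ttrans + RTT) = 32 / 11 = 2.909091
U = min(1, 2.909091) = 1.000000
U% = 100.00%

100.00


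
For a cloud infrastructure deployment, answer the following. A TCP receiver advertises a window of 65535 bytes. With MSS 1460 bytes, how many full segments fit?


Given: RWND = 65535 bytes, MSS = 1460 bytes
Full segments = floor(RWND / MSS)
Full segments = floor(65535 / 1460)
Full segments = floor(44.887) = 44

44


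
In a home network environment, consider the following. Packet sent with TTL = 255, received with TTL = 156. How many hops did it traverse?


Given: initial TTL = 255, received TTL = 156
Hops = initial TTL - received TTL
Hops = 255 - 156 = 99

99


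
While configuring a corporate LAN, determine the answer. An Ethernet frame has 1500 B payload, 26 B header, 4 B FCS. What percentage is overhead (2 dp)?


Given: payload = 1500 B, header = 26 B, trailer = 4 B
Overhead bytes = header + trailer = 26 + 4 = 30
Total frame = payload + overhead = 1500 + 30 = 1530
Overhead % = 30 / 1530 * 100 = 1.9608% -> 1.96% (2 dp)

1.96


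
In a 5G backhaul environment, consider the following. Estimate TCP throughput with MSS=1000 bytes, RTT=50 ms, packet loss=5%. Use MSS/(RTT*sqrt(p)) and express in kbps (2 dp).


Given: MSS = 1000 bytes, RTT = 50 ms, loss = 5%
RTT in seconds = 50 / 1000 = 0.05
Loss rate = 5% = 0.05
sqrt(loss) = sqrt(0.05) = 0.223606797750
Throughput (bytes/s) = 1000 / (0.05 * 0.223606797750) = 89442.7191
Throughput (kbps) = 89442.7191 * 8 / 1000 = 715.541753 -> 715.54 kbps (2 dp)

715.54


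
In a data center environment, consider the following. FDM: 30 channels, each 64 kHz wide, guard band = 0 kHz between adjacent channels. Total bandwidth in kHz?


Given: 30 channels, 64 kHz each, guard = 0 kHz
Channel bandwidth = 30 * 64 = 1920 kHz
Guard bands = 29 gaps * 0 kHz = 0 kHz
Total = 1920 + 0 = 1920 kHz

1920


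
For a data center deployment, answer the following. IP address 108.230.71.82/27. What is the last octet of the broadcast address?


Given: IP = 108.230.71.82, prefix = /27
Host bits = 32 - 27 = 5
Network last octet = 82 AND mask = 64
Host part size = 2^5 - 1 = 31
Broadcast last octet = 64 OR 31 = 95

95


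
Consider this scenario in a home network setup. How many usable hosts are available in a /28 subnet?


Given: subnet mask /28
Host bits = 32 - 28 = 4
Total addresses = 2^4 = 16
Usable hosts = 16 - 2 (network + broadcast) = 14

14


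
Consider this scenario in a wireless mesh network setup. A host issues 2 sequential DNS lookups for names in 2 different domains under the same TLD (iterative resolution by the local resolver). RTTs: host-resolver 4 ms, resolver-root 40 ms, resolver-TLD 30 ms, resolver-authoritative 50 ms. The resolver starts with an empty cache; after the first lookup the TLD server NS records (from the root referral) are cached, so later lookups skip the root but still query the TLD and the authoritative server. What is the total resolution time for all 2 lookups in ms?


Lookup 1 (cold cache): local + root + TLD + auth = 4 + 40 + 30 + 50 = 124 ms
Lookups 2..2 (TLD NS cached -> skip root; new domain -> still ask TLD and auth): local + TLD + auth = 4 + 30 + 50 = 84 ms each
Remaining 1 lookups: 1 * 84 = 84 ms
Total = 124 + 84 = 208 ms

208


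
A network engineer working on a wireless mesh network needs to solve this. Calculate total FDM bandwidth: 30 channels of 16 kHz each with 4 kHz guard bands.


Given: 30 channels, 16 kHz each, guard = 4 kHz
Channel bandwidth = 30 * 16 = 480 kHz
Guard bands = 29 gaps * 4 kHz = 116 kHz
Total = 480 + 116 = 596 kHz

596


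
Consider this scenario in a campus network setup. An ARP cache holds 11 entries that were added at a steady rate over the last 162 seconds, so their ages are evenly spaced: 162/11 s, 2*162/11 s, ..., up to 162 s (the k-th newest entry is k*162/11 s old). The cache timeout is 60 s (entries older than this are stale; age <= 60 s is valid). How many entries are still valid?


Ages are k * 162/11 s for k = 1..11 (spacing = 14.7273 s).
Entry k is valid iff k * 162/11 <= 60 iff k <= 11 * 60 / 162 = 4.0741
n_valid = floor(4.0741) = 4
(n_stale = 11 - 4 = 7)

4


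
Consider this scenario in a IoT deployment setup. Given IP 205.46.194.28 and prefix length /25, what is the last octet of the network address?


Given: IP = 205.46.194.28, prefix = /25
Subnet mask = 255.255.255.128
Last octet of IP: 28
Last octet of mask: 128
Network last octet = 28 AND 128 = 0

0


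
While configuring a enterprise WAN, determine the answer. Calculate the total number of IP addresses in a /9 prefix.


Given: CIDR prefix /9
Host bits = 32 - 9 = 23
Total addresses = 2^23 = 8388608

8388608


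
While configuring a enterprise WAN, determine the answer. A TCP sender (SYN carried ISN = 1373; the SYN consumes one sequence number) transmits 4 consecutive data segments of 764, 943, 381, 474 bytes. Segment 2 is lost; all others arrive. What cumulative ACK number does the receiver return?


SYN uses sequence number 1373; first data byte = ISN + 1 = 1374.
Segment 1: SEQ = 1374, len = 764 B, covers [1374, 2137]
Segment 2: SEQ = 2138, len = 943 B, covers [2138, 3080] [LOST]
Segment 3: SEQ = 3081, len = 381 B, covers [3081, 3461]
Segment 4: SEQ = 3462, len = 474 B, covers [3462, 3935]
In-order data received: bytes [1374, 2137] (segments 1..1).
Segment 2 missing -> gap begins at byte 2138; later segments buffered out of order.
Cumulative ACK = next expected in-order byte = 1374 + 764 = 2138

2138


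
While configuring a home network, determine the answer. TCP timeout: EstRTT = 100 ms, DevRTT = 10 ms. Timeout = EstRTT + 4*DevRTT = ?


Given: EstRTT = 100 ms, DevRTT = 10 ms
Timeout = EstRTT + 4 * DevRTT
4 * DevRTT = 4 * 10 = 40
Timeout = 100 + 40 = 140 ms

140


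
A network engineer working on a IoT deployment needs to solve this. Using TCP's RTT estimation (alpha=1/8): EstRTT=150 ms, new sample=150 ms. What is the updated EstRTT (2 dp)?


Given: EstRTT = 150 ms, SampleRTT = 150 ms, alpha = 1/8
New EstRTT = (1 - alpha) * EstRTT + alpha * SampleRTT
(7/8) * 150 = 131.25
(1/8) * 150 = 18.75
New EstRTT = 131.25 + 18.75 = 150 ms -> 150.00 ms (2 dp)

150.00


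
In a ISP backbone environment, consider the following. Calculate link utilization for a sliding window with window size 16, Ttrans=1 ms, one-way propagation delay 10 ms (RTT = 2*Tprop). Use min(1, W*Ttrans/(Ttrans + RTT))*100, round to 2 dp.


Given: W = 16, Ttrans = 1 ms, RTT = 20 ms (= 2 * Tprop, Tprop = 10 ms)
Cycle time = Ttrans + RTT = 1 + 20 = 21 ms (first packet sent until its ACK returns)
W * Ttrans = 16 * 1 = 16 ms of sending per cycle
W * Ttrans / (Ttrans + RTT) = 16 / 21 = 0.761905
U = min(1, 0.761905) = 0.761905
U% = 76.19%

76.19


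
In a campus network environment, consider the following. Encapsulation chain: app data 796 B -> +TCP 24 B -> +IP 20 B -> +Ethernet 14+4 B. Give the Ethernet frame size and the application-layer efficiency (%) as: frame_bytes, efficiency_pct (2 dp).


TCP segment = 796 + 24 = 820 B
IP packet = 820 + 20 = 840 B
Ethernet frame = 840 + 14 + 4 = 858 B
Efficiency = app / frame = 796 / 858 = 0.927739 = 92.7739% -> 92.77% (2 dp)

858, 92.77


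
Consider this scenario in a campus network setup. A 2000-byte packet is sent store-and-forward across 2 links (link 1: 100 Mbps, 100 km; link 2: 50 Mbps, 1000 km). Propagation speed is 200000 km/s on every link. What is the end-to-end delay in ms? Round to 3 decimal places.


Packet = 2000 bytes = 16000 bits. Store-and-forward: sum (t_trans + t_prop) per link.
Link 1: t_trans = 16000/(100*10^6) s = 0.1600 ms; t_prop = 100/200000 s = 0.5000 ms; subtotal = 0.6600 ms
Link 2: t_trans = 16000/(50*10^6) s = 0.3200 ms; t_prop = 1000/200000 s = 5.0000 ms; subtotal = 5.3200 ms
End-to-end = 0.6600 + 5.3200 = 5.9800 ms -> 5.980 ms (3 dp)

5.980


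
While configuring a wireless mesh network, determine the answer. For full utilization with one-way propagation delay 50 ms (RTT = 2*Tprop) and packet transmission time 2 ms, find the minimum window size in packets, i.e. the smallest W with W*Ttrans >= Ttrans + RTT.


Given: Ttrans = 2 ms, RTT = 100 ms (= 2 * Tprop, Tprop = 50 ms)
Time until first ACK returns = Ttrans + RTT = 2 + 100 = 102 ms
Need W * Ttrans >= Ttrans + RTT  ->  W >= (Ttrans + RTT) / Ttrans
(Ttrans + RTT) / Ttrans = 102 / 2 = 51
W_min = ceil(51) = 51

51


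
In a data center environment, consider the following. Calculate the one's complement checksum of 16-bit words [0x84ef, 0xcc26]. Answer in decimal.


Given words: [0x84ef, 0xcc26]
Step 1: Sum all words
Raw sum = 34031 + 52262 = 86293
Step 2: Fold carry: (20757 + 1) = 20758
One's complement = ~20758 & 0xFFFF = 44777

44777


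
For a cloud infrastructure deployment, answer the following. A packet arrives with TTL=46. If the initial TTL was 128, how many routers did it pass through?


Given: initial TTL = 128, received TTL = 46
Hops = initial TTL - received TTL
Hops = 128 - 46 = 82

82


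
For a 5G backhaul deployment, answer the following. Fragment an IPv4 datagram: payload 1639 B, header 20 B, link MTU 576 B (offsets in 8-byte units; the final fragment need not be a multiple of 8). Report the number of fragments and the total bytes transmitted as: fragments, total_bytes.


Max data per non-final fragment = floor((MTU - header)/8)*8 = floor((576 - 20)/8)*8 = floor(556/8)*8 = 552 B
Final fragment needs no 8-byte alignment: it can carry up to MTU - header = 556 B
Non-final fragments needed = ceil((payload - 556) / 552) = ceil(1083/552) = ceil(1.9620) = 2
Number of fragments = 2 + 1 = 3
Fragment sizes (data): 2 * 552 B + 535 B (last, 535 <= 556 OK)
Total bytes sent = payload + n_frags * header = 1639 + 3*20 = 1639 + 60 = 1699 B

3, 1699


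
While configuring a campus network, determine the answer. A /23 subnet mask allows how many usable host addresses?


Given: subnet mask /23
Host bits = 32 - 23 = 9
Total addresses = 2^9 = 512
Usable hosts = 512 - 2 (network + broadcast) = 510

510


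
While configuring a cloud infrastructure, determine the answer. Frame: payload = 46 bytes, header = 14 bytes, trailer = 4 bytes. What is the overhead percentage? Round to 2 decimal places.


Given: payload = 46 B, header = 14 B, trailer = 4 B
Overhead bytes = header + trailer = 14 + 4 = 18
Total frame = payload + overhead = 46 + 18 = 64
Overhead % = 18 / 64 * 100 = 28.1250% -> 28.13% (2 dp)

28.13


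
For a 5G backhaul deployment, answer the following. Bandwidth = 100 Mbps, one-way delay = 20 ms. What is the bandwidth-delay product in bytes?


Given: bandwidth = 100 Mbps, delay = 20 ms
BDP in bits = 100 * 10^6 * 20 / 1000
BDP in bits = 2000000
BDP in bytes = 2000000 / 8 = 250000

250000


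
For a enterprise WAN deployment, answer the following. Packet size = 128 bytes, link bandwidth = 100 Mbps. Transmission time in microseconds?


Given: packet = 128 bytes, bandwidth = 100 Mbps
Packet in bits = 128 * 8 = 1024 bits
Bandwidth = 100 * 10^6 = 100000000 bps
Time = 1024 / 100000000 seconds
Time in us = 1024 * 10^6 / 100000000 = 10.24

10.24


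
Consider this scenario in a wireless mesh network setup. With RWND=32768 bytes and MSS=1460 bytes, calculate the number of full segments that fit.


Given: RWND = 32768 bytes, MSS = 1460 bytes
Full segments = floor(RWND / MSS)
Full segments = floor(32768 / 1460)
Full segments = floor(22.4438) = 22

22


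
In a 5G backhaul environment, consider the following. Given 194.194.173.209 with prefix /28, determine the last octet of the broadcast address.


Given: IP = 194.194.173.209, prefix = /28
Host bits = 32 - 28 = 4
Network last octet = 209 AND mask = 208
Host part size = 2^4 - 1 = 15
Broadcast last octet = 208 OR 15 = 223

223


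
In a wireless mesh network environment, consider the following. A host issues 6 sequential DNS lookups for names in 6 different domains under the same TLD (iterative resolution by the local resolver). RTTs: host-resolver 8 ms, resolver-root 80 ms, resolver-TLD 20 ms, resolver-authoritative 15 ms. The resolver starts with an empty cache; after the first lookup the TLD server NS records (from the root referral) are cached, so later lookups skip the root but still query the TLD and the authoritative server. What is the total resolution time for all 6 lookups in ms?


Lookup 1 (cold cache): local + root + TLD + auth = 8 + 80 + 20 + 15 = 123 ms
Lookups 2..6 (TLD NS cached -> skip root; new domain -> still ask TLD and auth): local + TLD + auth = 8 + 20 + 15 = 43 ms each
Remaining 5 lookups: 5 * 43 = 215 ms
Total = 123 + 215 = 338 ms

338


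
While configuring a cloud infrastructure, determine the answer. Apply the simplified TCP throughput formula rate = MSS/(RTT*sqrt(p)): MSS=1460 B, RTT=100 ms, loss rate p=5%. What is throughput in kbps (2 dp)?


Given: MSS = 1460 bytes, RTT = 100 ms, loss = 5%
RTT in seconds = 100 / 1000 = 0.1
Loss rate = 5% = 0.05
sqrt(loss) = sqrt(0.05) = 0.223606797750
Throughput (bytes/s) = 1460 / (0.1 * 0.223606797750) = 65293.1849
Throughput (kbps) = 65293.1849 * 8 / 1000 = 522.345480 -> 522.35 kbps (2 dp)

522.35


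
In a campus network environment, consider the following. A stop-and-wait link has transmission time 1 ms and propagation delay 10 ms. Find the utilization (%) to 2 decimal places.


Given: Ttrans = 1 ms, Tprop = 10 ms
RTT = 2 * Tprop = 2 * 10 = 20 ms
U = Ttrans / (Ttrans + RTT)
U = 1 / (1 + 20)
U = 1 / 21 = 0.047619
U% = 4.76%

4.76


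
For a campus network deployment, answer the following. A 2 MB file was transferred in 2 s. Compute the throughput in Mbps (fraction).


Given: file = 2 MB, time = 2 s
File in Mb = 2 * 8 = 16 Mb
Throughput = 16 / 2 Mbps
Throughput = 8 Mbps

8


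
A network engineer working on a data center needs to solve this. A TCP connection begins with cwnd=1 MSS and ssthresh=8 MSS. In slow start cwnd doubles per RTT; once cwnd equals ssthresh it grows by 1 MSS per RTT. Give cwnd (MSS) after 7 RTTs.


RTT 0: cwnd = 1 MSS (initial)
RTT 1: cwnd = 2 MSS (slow start, doubled)
RTT 2: cwnd = 4 MSS (slow start, doubled)
RTT 3: cwnd = 8 MSS (slow start, doubled)
RTT 4: cwnd = 9 MSS (congestion avoidance, +1)
RTT 5: cwnd = 10 MSS (congestion avoidance, +1)
RTT 6: cwnd = 11 MSS (congestion avoidance, +1)
RTT 7: cwnd = 12 MSS (congestion avoidance, +1)

12


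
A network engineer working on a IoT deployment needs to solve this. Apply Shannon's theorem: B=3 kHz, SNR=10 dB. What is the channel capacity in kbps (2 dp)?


Given: B = 3 kHz, SNR = 10 dB
SNR linear = 10^(10/10) = 10
1 + SNR = 11
log2(11) = 3.4594316186
C = 3 * 1000 * 3.4594316186 = 10378.2949 bps
C = 10.378295 kbps -> 10.38 kbps (2 dp)

10.38


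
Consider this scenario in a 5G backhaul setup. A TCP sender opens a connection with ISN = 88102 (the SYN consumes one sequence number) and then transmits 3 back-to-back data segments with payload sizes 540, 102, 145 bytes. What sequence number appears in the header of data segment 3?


The SYN occupies sequence number ISN = 88102, so the first data byte is ISN + 1 = 88103.
SEQ of data segment i = (ISN + 1) + sum of payload sizes of segments 1..i-1.
Segment 1: SEQ = 88103, payload = 540 bytes
Segment 2: SEQ = 88643, payload = 102 bytes
Segment 3: SEQ = 88745, payload = 145 bytes
SEQ of segment 3 = 88103 + 540 + 102 = 88745

88745


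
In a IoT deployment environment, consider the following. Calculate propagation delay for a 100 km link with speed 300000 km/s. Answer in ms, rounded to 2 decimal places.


Given: distance = 100 km, speed = 300000 km/s
Delay = distance / speed = 100 / 300000 seconds
Delay in ms = 100 * 1000 / 300000
Delay = 0.3333 ms
Rounded to 2 dp = 0.33 ms

0.33


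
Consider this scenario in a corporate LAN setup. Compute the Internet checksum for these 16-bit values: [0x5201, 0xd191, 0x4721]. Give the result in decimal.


Given words: [0x5201, 0xd191, 0x4721]
Step 1: Sum all words
Raw sum = 20993 + 53649 + 18209 = 92851
Step 2: Fold carry: (27315 + 1) = 27316
One's complement = ~27316 & 0xFFFF = 38219

38219


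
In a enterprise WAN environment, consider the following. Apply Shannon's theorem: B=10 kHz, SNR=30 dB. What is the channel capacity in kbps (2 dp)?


Given: B = 10 kHz, SNR = 30 dB
SNR linear = 10^(30/10) = 1000
1 + SNR = 1001
log2(1001) = 9.9672262588
C = 10 * 1000 * 9.9672262588 = 99672.2626 bps
C = 99.672263 kbps -> 99.67 kbps (2 dp)

99.67


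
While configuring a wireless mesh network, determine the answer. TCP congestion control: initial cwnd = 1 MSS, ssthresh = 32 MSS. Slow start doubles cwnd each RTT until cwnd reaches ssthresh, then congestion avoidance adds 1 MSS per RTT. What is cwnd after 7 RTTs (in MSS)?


RTT 0: cwnd = 1 MSS (initial)
RTT 1: cwnd = 2 MSS (slow start, doubled)
RTT 2: cwnd = 4 MSS (slow start, doubled)
RTT 3: cwnd = 8 MSS (slow start, doubled)
RTT 4: cwnd = 16 MSS (slow start, doubled)
RTT 5: cwnd = 32 MSS (slow start, doubled)
RTT 6: cwnd = 33 MSS (congestion avoidance, +1)
RTT 7: cwnd = 34 MSS (congestion avoidance, +1)

34


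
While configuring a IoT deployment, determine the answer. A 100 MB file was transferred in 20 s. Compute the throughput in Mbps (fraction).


Given: file = 100 MB, time = 20 s
File in Mb = 100 * 8 = 800 Mb
Throughput = 800 / 20 Mbps
Throughput = 40 Mbps

40


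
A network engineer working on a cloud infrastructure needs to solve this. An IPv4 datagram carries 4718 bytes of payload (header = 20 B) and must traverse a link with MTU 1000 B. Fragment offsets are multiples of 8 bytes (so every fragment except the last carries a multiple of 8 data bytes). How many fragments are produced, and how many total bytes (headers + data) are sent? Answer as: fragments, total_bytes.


Max data per non-final fragment = floor((MTU - header)/8)*8 = floor((1000 - 20)/8)*8 = floor(980/8)*8 = 976 B
Final fragment needs no 8-byte alignment: it can carry up to MTU - header = 980 B
Non-final fragments needed = ceil((payload - 980) / 976) = ceil(3738/976) = ceil(3.8299) = 4
Number of fragments = 4 + 1 = 5
Fragment sizes (data): 4 * 976 B + 814 B (last, 814 <= 980 OK)
Total bytes sent = payload + n_frags * header = 4718 + 5*20 = 4718 + 100 = 4818 B

5, 4818


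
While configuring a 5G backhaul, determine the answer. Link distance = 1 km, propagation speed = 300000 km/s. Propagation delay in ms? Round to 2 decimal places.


Given: distance = 1 km, speed = 300000 km/s
Delay = distance / speed = 1 / 300000 seconds
Delay in ms = 1 * 1000 / 300000
Delay = 0.0033 ms
Rounded to 2 dp = 0.00 ms

0.00


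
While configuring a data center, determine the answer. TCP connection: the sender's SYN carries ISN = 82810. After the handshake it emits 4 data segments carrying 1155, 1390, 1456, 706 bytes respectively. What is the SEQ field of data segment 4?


The SYN occupies sequence number ISN = 82810, so the first data byte is ISN + 1 = 82811.
SEQ of data segment i = (ISN + 1) + sum of payload sizes of segments 1..i-1.
Segment 1: SEQ = 82811, payload = 1155 bytes
Segment 2: SEQ = 83966, payload = 1390 bytes
Segment 3: SEQ = 85356, payload = 1456 bytes
Segment 4: SEQ = 86812, payload = 706 bytes
SEQ of segment 4 = 82811 + 1155 + 1390 + 1456 = 86812

86812


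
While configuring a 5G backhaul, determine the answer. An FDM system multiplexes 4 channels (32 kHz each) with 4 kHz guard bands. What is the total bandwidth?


Given: 4 channels, 32 kHz each, guard = 4 kHz
Channel bandwidth = 4 * 32 = 128 kHz
Guard bands = 3 gaps * 4 kHz = 12 kHz
Total = 128 + 12 = 140 kHz

140


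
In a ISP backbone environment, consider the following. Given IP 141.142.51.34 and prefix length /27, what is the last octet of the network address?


Given: IP = 141.142.51.34, prefix = /27
Subnet mask = 255.255.255.224
Last octet of IP: 34
Last octet of mask: 224
Network last octet = 34 AND 224 = 32

32


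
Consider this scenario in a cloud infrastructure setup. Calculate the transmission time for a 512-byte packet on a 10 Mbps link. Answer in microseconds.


Given: packet = 512 bytes, bandwidth = 10 Mbps
Packet in bits = 512 * 8 = 4096 bits
Bandwidth = 10 * 10^6 = 10000000 bps
Time = 4096 / 10000000 seconds
Time in us = 4096 * 10^6 / 10000000 = 409.6

409.6


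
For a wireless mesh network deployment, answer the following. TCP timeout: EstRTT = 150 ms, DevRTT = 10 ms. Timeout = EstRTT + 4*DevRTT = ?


Given: EstRTT = 150 ms, DevRTT = 10 ms
Timeout = EstRTT + 4 * DevRTT
4 * DevRTT = 4 * 10 = 40
Timeout = 150 + 40 = 190 ms

190


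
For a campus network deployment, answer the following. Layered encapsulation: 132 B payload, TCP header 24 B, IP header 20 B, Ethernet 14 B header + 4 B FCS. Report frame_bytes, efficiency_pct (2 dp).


TCP segment = 132 + 24 = 156 B
IP packet = 156 + 20 = 176 B
Ethernet frame = 176 + 14 + 4 = 194 B
Efficiency = app / frame = 132 / 194 = 0.680412 = 68.0412% -> 68.04% (2 dp)

194, 68.04


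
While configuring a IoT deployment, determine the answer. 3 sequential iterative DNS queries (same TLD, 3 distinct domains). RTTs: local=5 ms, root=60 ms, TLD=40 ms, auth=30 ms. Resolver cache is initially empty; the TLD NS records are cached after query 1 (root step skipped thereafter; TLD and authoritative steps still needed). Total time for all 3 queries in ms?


Lookup 1 (cold cache): local + root + TLD + auth = 5 + 60 + 40 + 30 = 135 ms
Lookups 2..3 (TLD NS cached -> skip root; new domain -> still ask TLD and auth): local + TLD + auth = 5 + 40 + 30 = 75 ms each
Remaining 2 lookups: 2 * 75 = 150 ms
Total = 135 + 150 = 285 ms

285


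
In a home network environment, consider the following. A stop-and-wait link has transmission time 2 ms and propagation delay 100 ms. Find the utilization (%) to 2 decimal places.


Given: Ttrans = 2 ms, Tprop = 100 ms
RTT = 2 * Tprop = 2 * 100 = 200 ms
U = Ttrans / (Ttrans + RTT)
U = 2 / (2 + 200)
U = 2 / 202 = 0.009901
U% = 0.99%

0.99


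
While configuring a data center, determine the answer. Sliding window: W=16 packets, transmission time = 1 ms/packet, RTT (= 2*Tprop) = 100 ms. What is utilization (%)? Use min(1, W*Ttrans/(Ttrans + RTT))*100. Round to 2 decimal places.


Given: W = 16, Ttrans = 1 ms, RTT = 100 ms (= 2 * Tprop, Tprop = 50 ms)
Cycle time = Ttrans + RTT = 1 + 100 = 101 ms (first packet sent until its ACK returns)
W * Ttrans = 16 * 1 = 16 ms of sending per cycle
W * Ttrans / (Ttrans + RTT) = 16 / 101 = 0.158416
U = min(1, 0.158416) = 0.158416
U% = 15.84%

15.84


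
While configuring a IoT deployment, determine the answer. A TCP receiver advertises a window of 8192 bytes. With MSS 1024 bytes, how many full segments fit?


Given: RWND = 8192 bytes, MSS = 1024 bytes
Full segments = floor(RWND / MSS)
Full segments = floor(8192 / 1024)
Full segments = floor(8.0) = 8

8


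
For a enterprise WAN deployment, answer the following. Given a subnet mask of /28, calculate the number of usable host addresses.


Given: subnet mask /28
Host bits = 32 - 28 = 4
Total addresses = 2^4 = 16
Usable hosts = 16 - 2 (network + broadcast) = 14

14


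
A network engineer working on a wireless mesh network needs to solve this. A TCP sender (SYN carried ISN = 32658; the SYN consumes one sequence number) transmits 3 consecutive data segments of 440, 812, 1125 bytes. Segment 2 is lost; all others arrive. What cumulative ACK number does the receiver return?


SYN uses sequence number 32658; first data byte = ISN + 1 = 32659.
Segment 1: SEQ = 32659, len = 440 B, covers [32659, 33098]
Segment 2: SEQ = 33099, len = 812 B, covers [33099, 33910] [LOST]
Segment 3: SEQ = 33911, len = 1125 B, covers [33911, 35035]
In-order data received: bytes [32659, 33098] (segments 1..1).
Segment 2 missing -> gap begins at byte 33099; later segments buffered out of order.
Cumulative ACK = next expected in-order byte = 32659 + 440 = 33099

33099


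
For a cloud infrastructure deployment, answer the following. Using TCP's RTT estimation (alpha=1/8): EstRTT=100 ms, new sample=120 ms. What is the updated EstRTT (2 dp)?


Given: EstRTT = 100 ms, SampleRTT = 120 ms, alpha = 1/8
New EstRTT = (1 - alpha) * EstRTT + alpha * SampleRTT
(7/8) * 100 = 87.5
(1/8) * 120 = 15
New EstRTT = 87.5 + 15 = 102.5 ms -> 102.50 ms (2 dp)

102.50


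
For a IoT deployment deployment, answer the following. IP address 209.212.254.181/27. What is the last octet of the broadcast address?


Given: IP = 209.212.254.181, prefix = /27
Host bits = 32 - 27 = 5
Network last octet = 181 AND mask = 160
Host part size = 2^5 - 1 = 31
Broadcast last octet = 160 OR 31 = 191

191


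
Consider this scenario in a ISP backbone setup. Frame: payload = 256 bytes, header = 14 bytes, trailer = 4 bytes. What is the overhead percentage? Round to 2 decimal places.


Given: payload = 256 B, header = 14 B, trailer = 4 B
Overhead bytes = header + trailer = 14 + 4 = 18
Total frame = payload + overhead = 256 + 18 = 274
Overhead % = 18 / 274 * 100 = 6.5693% -> 6.57% (2 dp)

6.57


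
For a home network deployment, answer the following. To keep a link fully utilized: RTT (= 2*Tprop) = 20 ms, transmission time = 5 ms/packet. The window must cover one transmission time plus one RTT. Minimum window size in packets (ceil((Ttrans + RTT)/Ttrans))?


Given: Ttrans = 5 ms, RTT = 20 ms (= 2 * Tprop, Tprop = 10 ms)
Time until first ACK returns = Ttrans + RTT = 5 + 20 = 25 ms
Need W * Ttrans >= Ttrans + RTT  ->  W >= (Ttrans + RTT) / Ttrans
(Ttrans + RTT) / Ttrans = 25 / 5 = 5
W_min = ceil(5) = 5

5


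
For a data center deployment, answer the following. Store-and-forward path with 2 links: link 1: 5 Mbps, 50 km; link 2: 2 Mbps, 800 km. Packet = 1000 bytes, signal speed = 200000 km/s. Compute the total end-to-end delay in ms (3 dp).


Packet = 1000 bytes = 8000 bits. Store-and-forward: sum (t_trans + t_prop) per link.
Link 1: t_trans = 8000/(5*10^6) s = 1.6000 ms; t_prop = 50/200000 s = 0.2500 ms; subtotal = 1.8500 ms
Link 2: t_trans = 8000/(2*10^6) s = 4.0000 ms; t_prop = 800/200000 s = 4.0000 ms; subtotal = 8.0000 ms
End-to-end = 1.8500 + 8.0000 = 9.8500 ms -> 9.850 ms (3 dp)

9.850


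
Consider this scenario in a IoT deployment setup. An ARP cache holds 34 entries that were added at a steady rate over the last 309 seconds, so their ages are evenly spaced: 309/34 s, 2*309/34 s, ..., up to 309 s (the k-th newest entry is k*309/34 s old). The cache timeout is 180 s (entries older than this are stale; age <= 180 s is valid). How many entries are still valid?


Ages are k * 309/34 s for k = 1..34 (spacing = 9.0882 s).
Entry k is valid iff k * 309/34 <= 180 iff k <= 34 * 180 / 309 = 19.8058
n_valid = floor(19.8058) = 19
(n_stale = 34 - 19 = 15)

19


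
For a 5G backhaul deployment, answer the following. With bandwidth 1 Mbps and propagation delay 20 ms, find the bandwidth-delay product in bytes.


Given: bandwidth = 1 Mbps, delay = 20 ms
BDP in bits = 1 * 10^6 * 20 / 1000
BDP in bits = 20000
BDP in bytes = 20000 / 8 = 2500

2500


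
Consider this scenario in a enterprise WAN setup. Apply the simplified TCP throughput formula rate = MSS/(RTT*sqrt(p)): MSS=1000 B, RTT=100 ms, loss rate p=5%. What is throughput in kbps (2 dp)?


Given: MSS = 1000 bytes, RTT = 100 ms, loss = 5%
RTT in seconds = 100 / 1000 = 0.1
Loss rate = 5% = 0.05
sqrt(loss) = sqrt(0.05) = 0.223606797750
Throughput (bytes/s) = 1000 / (0.1 * 0.223606797750) = 44721.3595
Throughput (kbps) = 44721.3595 * 8 / 1000 = 357.770876 -> 357.77 kbps (2 dp)

357.77


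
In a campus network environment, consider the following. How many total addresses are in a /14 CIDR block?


Given: CIDR prefix /14
Host bits = 32 - 14 = 18
Total addresses = 2^18 = 262144

262144


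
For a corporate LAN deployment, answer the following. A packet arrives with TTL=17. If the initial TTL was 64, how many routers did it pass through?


Given: initial TTL = 64, received TTL = 17
Hops = initial TTL - received TTL
Hops = 64 - 17 = 47

47


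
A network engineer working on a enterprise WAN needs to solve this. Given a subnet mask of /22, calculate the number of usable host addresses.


Given: subnet mask /22
Host bits = 32 - 22 = 10
Total addresses = 2^10 = 1024
Usable hosts = 1024 - 2 (network + broadcast) = 1022

1022


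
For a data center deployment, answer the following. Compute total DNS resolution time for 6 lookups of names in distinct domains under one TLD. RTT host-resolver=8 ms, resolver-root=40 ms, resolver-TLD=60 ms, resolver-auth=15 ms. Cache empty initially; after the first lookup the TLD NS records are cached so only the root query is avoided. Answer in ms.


Lookup 1 (cold cache): local + root + TLD + auth = 8 + 40 + 60 + 15 = 123 ms
Lookups 2..6 (TLD NS cached -> skip root; new domain -> still ask TLD and auth): local + TLD + auth = 8 + 60 + 15 = 83 ms each
Remaining 5 lookups: 5 * 83 = 415 ms
Total = 123 + 415 = 538 ms

538


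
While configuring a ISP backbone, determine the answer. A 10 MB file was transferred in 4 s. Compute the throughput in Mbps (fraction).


Given: file = 10 MB, time = 4 s
File in Mb = 10 * 8 = 80 Mb
Throughput = 80 / 4 Mbps
Throughput = 20 Mbps

20


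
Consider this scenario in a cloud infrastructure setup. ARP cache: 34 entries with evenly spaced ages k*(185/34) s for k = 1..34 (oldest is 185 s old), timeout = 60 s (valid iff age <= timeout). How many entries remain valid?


Ages are k * 185/34 s for k = 1..34 (spacing = 5.4412 s).
Entry k is valid iff k * 185/34 <= 60 iff k <= 34 * 60 / 185 = 11.0270
n_valid = floor(11.0270) = 11
(n_stale = 34 - 11 = 23)

11


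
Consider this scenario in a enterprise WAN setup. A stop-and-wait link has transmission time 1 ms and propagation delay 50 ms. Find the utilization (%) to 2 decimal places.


Given: Ttrans = 1 ms, Tprop = 50 ms
RTT = 2 * Tprop = 2 * 50 = 100 ms
U = Ttrans / (Ttrans + RTT)
U = 1 / (1 + 100)
U = 1 / 101 = 0.009901
U% = 0.99%

0.99


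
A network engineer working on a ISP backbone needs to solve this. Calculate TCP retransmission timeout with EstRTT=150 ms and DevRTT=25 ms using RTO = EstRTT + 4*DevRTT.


Given: EstRTT = 150 ms, DevRTT = 25 ms
Timeout = EstRTT + 4 * DevRTT
4 * DevRTT = 4 * 25 = 100
Timeout = 150 + 100 = 250 ms

250


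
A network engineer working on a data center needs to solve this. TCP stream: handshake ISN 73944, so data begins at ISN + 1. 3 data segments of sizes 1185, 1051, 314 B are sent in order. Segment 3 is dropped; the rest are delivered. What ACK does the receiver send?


SYN uses sequence number 73944; first data byte = ISN + 1 = 73945.
Segment 1: SEQ = 73945, len = 1185 B, covers [73945, 75129]
Segment 2: SEQ = 75130, len = 1051 B, covers [75130, 76180]
Segment 3: SEQ = 76181, len = 314 B, covers [76181, 76494] [LOST]
In-order data received: bytes [73945, 76180] (segments 1..2).
Segment 3 missing -> gap begins at byte 76181.
Cumulative ACK = next expected in-order byte = 73945 + 1185 + 1051 = 76181

76181


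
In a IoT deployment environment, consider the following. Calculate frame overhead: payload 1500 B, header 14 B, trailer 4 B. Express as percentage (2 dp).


Given: payload = 1500 B, header = 14 B, trailer = 4 B
Overhead bytes = header + trailer = 14 + 4 = 18
Total frame = payload + overhead = 1500 + 18 = 1518
Overhead % = 18 / 1518 * 100 = 1.1858% -> 1.19% (2 dp)

1.19


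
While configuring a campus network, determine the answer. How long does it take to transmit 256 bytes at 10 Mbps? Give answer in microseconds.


Given: packet = 256 bytes, bandwidth = 10 Mbps
Packet in bits = 256 * 8 = 2048 bits
Bandwidth = 10 * 10^6 = 10000000 bps
Time = 2048 / 10000000 seconds
Time in us = 2048 * 10^6 / 10000000 = 204.8

204.8


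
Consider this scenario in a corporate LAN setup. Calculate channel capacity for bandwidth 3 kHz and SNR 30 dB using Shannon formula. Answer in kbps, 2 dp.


Given: B = 3 kHz, SNR = 30 dB
SNR linear = 10^(30/10) = 1000
1 + SNR = 1001
log2(1001) = 9.9672262588
C = 3 * 1000 * 9.9672262588 = 29901.6788 bps
C = 29.901679 kbps -> 29.90 kbps (2 dp)

29.90


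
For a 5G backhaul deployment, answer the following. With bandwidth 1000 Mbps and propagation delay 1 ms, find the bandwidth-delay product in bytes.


Given: bandwidth = 1000 Mbps, delay = 1 ms
BDP in bits = 1000 * 10^6 * 1 / 1000
BDP in bits = 1000000
BDP in bytes = 1000000 / 8 = 125000

125000


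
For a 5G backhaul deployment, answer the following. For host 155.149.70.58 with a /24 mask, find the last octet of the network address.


Given: IP = 155.149.70.58, prefix = /24
Subnet mask = 255.255.255.0
Last octet of IP: 58
Last octet of mask: 0
Network last octet = 58 AND 0 = 0

0


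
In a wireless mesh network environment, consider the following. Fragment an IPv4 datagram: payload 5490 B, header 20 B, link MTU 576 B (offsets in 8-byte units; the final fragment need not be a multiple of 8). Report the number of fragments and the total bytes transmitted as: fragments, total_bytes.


Max data per non-final fragment = floor((MTU - header)/8)*8 = floor((576 - 20)/8)*8 = floor(556/8)*8 = 552 B
Final fragment needs no 8-byte alignment: it can carry up to MTU - header = 556 B
Non-final fragments needed = ceil((payload - 556) / 552) = ceil(4934/552) = ceil(8.9384) = 9
Number of fragments = 9 + 1 = 10
Fragment sizes (data): 9 * 552 B + 522 B (last, 522 <= 556 OK)
Total bytes sent = payload + n_frags * header = 5490 + 10*20 = 5490 + 200 = 5690 B

10, 5690
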